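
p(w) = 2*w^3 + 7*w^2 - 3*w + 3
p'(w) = 6*w^2 + 14*w - 3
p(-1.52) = 16.71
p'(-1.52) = -10.42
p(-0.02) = 3.06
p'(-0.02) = -3.28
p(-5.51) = -102.52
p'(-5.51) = 102.02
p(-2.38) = 22.83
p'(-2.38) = -2.33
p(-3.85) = 4.17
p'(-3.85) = 32.04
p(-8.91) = -829.25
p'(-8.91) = 348.59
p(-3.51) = 13.28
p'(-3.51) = 21.78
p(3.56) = 171.27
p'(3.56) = 122.88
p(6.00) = 669.00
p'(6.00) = 297.00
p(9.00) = 2001.00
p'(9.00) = 609.00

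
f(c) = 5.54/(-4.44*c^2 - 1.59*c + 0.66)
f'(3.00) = 0.08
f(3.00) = -0.13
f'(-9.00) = -0.00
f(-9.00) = -0.02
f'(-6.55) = -0.01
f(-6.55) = -0.03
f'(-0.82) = -30.21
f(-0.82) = -5.42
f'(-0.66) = -468.76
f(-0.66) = -24.66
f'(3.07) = 0.08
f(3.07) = -0.12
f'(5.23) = 0.02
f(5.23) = -0.04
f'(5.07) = 0.02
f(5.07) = -0.05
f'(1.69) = 0.43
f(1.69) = -0.38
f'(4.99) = 0.02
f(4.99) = -0.05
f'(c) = 5.54*(8.88*c + 1.59)/(-4.44*c^2 - 1.59*c + 0.66)^2 = (49.1952*c + 8.8086)/(4.44*c^2 + 1.59*c - 0.66)^2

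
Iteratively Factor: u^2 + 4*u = (u)*(u + 4)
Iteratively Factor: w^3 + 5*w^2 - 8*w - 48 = (w + 4)*(w^2 + w - 12) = (w - 3)*(w + 4)*(w + 4)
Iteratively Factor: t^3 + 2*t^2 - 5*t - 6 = (t - 2)*(t^2 + 4*t + 3) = (t - 2)*(t + 3)*(t + 1)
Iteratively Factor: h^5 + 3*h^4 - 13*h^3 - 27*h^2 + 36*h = (h - 3)*(h^4 + 6*h^3 + 5*h^2 - 12*h) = (h - 3)*(h + 3)*(h^3 + 3*h^2 - 4*h) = (h - 3)*(h + 3)*(h + 4)*(h^2 - h) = h*(h - 3)*(h + 3)*(h + 4)*(h - 1)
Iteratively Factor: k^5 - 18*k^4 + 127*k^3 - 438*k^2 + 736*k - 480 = (k - 3)*(k^4 - 15*k^3 + 82*k^2 - 192*k + 160) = (k - 5)*(k - 3)*(k^3 - 10*k^2 + 32*k - 32) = (k - 5)*(k - 4)*(k - 3)*(k^2 - 6*k + 8) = (k - 5)*(k - 4)*(k - 3)*(k - 2)*(k - 4)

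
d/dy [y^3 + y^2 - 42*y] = 3*y^2 + 2*y - 42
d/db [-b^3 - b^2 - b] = -3*b^2 - 2*b - 1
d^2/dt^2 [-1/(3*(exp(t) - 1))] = (exp(t) + 1)*exp(t)/(3*(1 - exp(t))^3)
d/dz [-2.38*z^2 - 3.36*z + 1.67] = -4.76*z - 3.36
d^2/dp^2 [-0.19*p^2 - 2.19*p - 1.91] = -0.380000000000000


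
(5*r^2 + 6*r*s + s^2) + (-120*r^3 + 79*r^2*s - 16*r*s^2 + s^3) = -120*r^3 + 79*r^2*s + 5*r^2 - 16*r*s^2 + 6*r*s + s^3 + s^2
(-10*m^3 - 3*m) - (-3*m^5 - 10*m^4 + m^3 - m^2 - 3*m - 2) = 3*m^5 + 10*m^4 - 11*m^3 + m^2 + 2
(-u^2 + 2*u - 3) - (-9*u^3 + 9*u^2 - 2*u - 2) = 9*u^3 - 10*u^2 + 4*u - 1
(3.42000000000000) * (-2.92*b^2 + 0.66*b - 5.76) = -9.9864*b^2 + 2.2572*b - 19.6992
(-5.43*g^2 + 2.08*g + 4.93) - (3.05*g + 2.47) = -5.43*g^2 - 0.97*g + 2.46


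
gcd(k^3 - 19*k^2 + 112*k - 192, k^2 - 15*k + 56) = k - 8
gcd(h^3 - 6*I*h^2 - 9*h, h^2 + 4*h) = h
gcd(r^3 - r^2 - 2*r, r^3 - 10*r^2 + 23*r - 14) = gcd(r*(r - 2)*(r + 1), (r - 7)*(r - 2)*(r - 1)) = r - 2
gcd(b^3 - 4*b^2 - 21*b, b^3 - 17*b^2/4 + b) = b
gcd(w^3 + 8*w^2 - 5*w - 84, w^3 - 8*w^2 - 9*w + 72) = w - 3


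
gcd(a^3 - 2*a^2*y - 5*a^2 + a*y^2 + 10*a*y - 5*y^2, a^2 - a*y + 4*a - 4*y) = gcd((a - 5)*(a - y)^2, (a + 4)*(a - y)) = -a + y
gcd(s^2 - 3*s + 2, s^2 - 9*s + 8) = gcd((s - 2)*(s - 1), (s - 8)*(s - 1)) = s - 1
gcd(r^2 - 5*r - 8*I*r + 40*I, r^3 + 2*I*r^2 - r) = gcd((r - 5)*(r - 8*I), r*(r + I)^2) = 1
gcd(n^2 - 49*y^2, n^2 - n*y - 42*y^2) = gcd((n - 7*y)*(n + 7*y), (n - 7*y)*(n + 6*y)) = -n + 7*y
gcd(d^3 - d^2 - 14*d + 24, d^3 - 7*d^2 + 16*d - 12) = d^2 - 5*d + 6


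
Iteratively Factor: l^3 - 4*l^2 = (l)*(l^2 - 4*l) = l^2*(l - 4)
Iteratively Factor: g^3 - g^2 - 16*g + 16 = (g - 4)*(g^2 + 3*g - 4) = (g - 4)*(g + 4)*(g - 1)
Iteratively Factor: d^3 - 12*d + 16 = (d + 4)*(d^2 - 4*d + 4) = (d - 2)*(d + 4)*(d - 2)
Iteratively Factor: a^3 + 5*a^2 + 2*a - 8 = (a + 2)*(a^2 + 3*a - 4) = (a + 2)*(a + 4)*(a - 1)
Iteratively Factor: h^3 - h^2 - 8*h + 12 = (h + 3)*(h^2 - 4*h + 4) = (h - 2)*(h + 3)*(h - 2)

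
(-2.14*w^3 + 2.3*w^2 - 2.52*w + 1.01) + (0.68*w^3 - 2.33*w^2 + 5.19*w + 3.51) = -1.46*w^3 - 0.0300000000000002*w^2 + 2.67*w + 4.52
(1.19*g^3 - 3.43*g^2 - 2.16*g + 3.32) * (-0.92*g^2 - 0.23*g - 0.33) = -1.0948*g^5 + 2.8819*g^4 + 2.3834*g^3 - 1.4257*g^2 - 0.0507999999999998*g - 1.0956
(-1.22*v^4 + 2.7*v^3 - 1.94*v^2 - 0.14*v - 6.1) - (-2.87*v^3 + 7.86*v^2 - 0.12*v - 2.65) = -1.22*v^4 + 5.57*v^3 - 9.8*v^2 - 0.02*v - 3.45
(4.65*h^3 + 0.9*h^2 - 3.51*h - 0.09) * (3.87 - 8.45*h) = -39.2925*h^4 + 10.3905*h^3 + 33.1425*h^2 - 12.8232*h - 0.3483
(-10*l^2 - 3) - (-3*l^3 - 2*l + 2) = 3*l^3 - 10*l^2 + 2*l - 5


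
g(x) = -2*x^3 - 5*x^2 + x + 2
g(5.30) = -430.90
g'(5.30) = -220.54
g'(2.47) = -60.31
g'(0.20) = -1.24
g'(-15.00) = -1199.00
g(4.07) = -211.59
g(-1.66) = -4.29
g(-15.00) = 5612.00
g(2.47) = -56.17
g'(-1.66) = 1.07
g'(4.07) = -139.09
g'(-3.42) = -34.98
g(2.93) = -88.30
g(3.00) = -94.00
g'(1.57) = -29.49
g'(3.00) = -83.00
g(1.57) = -16.49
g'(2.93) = -79.81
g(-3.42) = 20.10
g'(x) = -6*x^2 - 10*x + 1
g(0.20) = 1.98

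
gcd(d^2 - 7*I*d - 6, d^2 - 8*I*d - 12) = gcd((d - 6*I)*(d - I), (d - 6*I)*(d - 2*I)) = d - 6*I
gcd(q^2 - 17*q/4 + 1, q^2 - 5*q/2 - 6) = q - 4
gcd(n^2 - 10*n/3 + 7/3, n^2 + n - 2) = n - 1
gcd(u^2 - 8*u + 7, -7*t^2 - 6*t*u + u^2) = 1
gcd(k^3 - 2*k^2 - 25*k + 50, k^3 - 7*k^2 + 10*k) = k^2 - 7*k + 10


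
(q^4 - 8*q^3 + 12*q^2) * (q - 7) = q^5 - 15*q^4 + 68*q^3 - 84*q^2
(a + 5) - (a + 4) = 1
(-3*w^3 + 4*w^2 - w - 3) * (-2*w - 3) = 6*w^4 + w^3 - 10*w^2 + 9*w + 9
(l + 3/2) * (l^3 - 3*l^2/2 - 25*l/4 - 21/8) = l^4 - 17*l^2/2 - 12*l - 63/16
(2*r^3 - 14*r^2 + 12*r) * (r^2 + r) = 2*r^5 - 12*r^4 - 2*r^3 + 12*r^2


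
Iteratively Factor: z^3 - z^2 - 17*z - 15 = (z + 3)*(z^2 - 4*z - 5) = (z + 1)*(z + 3)*(z - 5)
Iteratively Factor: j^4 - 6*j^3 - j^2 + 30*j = (j + 2)*(j^3 - 8*j^2 + 15*j) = (j - 3)*(j + 2)*(j^2 - 5*j) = (j - 5)*(j - 3)*(j + 2)*(j)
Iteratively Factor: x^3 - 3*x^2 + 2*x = (x)*(x^2 - 3*x + 2) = x*(x - 1)*(x - 2)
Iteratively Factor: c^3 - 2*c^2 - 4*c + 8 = (c + 2)*(c^2 - 4*c + 4) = (c - 2)*(c + 2)*(c - 2)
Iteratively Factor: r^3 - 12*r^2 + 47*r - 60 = (r - 5)*(r^2 - 7*r + 12) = (r - 5)*(r - 3)*(r - 4)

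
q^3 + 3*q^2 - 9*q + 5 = (q - 1)^2*(q + 5)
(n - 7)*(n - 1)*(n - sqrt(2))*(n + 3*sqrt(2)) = n^4 - 8*n^3 + 2*sqrt(2)*n^3 - 16*sqrt(2)*n^2 + n^2 + 14*sqrt(2)*n + 48*n - 42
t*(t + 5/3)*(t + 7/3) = t^3 + 4*t^2 + 35*t/9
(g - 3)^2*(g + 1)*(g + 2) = g^4 - 3*g^3 - 7*g^2 + 15*g + 18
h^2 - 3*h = h*(h - 3)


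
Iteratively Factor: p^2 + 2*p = (p)*(p + 2)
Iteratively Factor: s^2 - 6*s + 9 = (s - 3)*(s - 3)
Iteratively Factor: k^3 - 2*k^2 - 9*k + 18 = (k + 3)*(k^2 - 5*k + 6) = (k - 3)*(k + 3)*(k - 2)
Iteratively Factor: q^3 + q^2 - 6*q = (q + 3)*(q^2 - 2*q) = (q - 2)*(q + 3)*(q)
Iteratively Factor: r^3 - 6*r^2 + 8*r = (r - 4)*(r^2 - 2*r) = r*(r - 4)*(r - 2)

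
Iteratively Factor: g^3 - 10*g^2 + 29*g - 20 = (g - 5)*(g^2 - 5*g + 4) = (g - 5)*(g - 4)*(g - 1)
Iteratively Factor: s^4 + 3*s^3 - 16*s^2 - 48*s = (s)*(s^3 + 3*s^2 - 16*s - 48) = s*(s + 4)*(s^2 - s - 12) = s*(s + 3)*(s + 4)*(s - 4)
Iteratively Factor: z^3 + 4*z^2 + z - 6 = (z - 1)*(z^2 + 5*z + 6) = (z - 1)*(z + 2)*(z + 3)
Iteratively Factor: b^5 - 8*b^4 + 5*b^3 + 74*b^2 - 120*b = (b + 3)*(b^4 - 11*b^3 + 38*b^2 - 40*b) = b*(b + 3)*(b^3 - 11*b^2 + 38*b - 40) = b*(b - 5)*(b + 3)*(b^2 - 6*b + 8) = b*(b - 5)*(b - 2)*(b + 3)*(b - 4)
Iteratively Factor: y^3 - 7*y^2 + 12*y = (y - 3)*(y^2 - 4*y) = (y - 4)*(y - 3)*(y)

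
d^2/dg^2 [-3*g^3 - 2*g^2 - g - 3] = -18*g - 4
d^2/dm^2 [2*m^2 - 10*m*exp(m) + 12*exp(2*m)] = -10*m*exp(m) + 48*exp(2*m) - 20*exp(m) + 4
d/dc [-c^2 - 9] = -2*c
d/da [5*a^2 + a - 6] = 10*a + 1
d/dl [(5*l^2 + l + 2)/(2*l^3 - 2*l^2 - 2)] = (-l*(3*l - 2)*(5*l^2 + l + 2) + (-10*l - 1)*(-l^3 + l^2 + 1))/(2*(-l^3 + l^2 + 1)^2)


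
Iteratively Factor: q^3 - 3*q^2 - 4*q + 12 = (q - 2)*(q^2 - q - 6) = (q - 3)*(q - 2)*(q + 2)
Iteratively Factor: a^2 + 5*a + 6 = (a + 3)*(a + 2)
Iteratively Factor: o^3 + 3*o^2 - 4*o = (o)*(o^2 + 3*o - 4) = o*(o - 1)*(o + 4)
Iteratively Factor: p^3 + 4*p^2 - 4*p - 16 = (p - 2)*(p^2 + 6*p + 8) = (p - 2)*(p + 4)*(p + 2)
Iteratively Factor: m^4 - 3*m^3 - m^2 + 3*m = (m + 1)*(m^3 - 4*m^2 + 3*m) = m*(m + 1)*(m^2 - 4*m + 3) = m*(m - 1)*(m + 1)*(m - 3)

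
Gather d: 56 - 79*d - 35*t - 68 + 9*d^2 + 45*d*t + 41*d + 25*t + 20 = 9*d^2 + d*(45*t - 38) - 10*t + 8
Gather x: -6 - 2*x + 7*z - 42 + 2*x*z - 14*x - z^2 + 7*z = x*(2*z - 16) - z^2 + 14*z - 48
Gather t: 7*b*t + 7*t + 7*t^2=7*t^2 + t*(7*b + 7)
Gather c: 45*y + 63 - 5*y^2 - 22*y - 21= -5*y^2 + 23*y + 42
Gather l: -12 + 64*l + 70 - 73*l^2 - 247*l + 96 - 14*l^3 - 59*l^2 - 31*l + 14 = -14*l^3 - 132*l^2 - 214*l + 168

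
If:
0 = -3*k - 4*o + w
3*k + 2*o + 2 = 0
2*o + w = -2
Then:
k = -2/3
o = 0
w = -2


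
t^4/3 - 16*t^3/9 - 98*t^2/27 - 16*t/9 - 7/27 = (t/3 + 1/3)*(t - 7)*(t + 1/3)^2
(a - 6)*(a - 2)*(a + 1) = a^3 - 7*a^2 + 4*a + 12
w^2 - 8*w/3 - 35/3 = (w - 5)*(w + 7/3)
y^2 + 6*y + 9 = (y + 3)^2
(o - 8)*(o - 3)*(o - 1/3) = o^3 - 34*o^2/3 + 83*o/3 - 8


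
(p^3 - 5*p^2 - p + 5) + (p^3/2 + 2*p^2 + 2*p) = 3*p^3/2 - 3*p^2 + p + 5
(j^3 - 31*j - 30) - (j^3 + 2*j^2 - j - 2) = -2*j^2 - 30*j - 28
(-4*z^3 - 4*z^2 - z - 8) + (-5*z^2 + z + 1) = -4*z^3 - 9*z^2 - 7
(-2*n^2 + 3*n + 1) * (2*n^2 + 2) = -4*n^4 + 6*n^3 - 2*n^2 + 6*n + 2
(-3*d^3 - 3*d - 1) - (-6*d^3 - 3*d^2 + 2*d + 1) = 3*d^3 + 3*d^2 - 5*d - 2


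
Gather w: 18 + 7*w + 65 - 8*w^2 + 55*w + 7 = -8*w^2 + 62*w + 90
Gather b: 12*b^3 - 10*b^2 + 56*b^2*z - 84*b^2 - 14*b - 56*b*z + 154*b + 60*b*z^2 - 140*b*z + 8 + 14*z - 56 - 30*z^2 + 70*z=12*b^3 + b^2*(56*z - 94) + b*(60*z^2 - 196*z + 140) - 30*z^2 + 84*z - 48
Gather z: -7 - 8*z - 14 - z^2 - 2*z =-z^2 - 10*z - 21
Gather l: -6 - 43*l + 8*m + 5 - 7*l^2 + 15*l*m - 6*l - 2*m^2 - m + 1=-7*l^2 + l*(15*m - 49) - 2*m^2 + 7*m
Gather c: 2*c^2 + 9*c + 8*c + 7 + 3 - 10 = 2*c^2 + 17*c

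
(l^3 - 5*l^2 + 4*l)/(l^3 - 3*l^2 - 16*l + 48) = l*(l - 1)/(l^2 + l - 12)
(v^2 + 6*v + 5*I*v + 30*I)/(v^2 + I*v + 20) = (v + 6)/(v - 4*I)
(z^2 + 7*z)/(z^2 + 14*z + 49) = z/(z + 7)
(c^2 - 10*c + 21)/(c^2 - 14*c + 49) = (c - 3)/(c - 7)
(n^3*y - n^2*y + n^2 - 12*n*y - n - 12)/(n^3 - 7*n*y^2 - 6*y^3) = (-n^3*y + n^2*y - n^2 + 12*n*y + n + 12)/(-n^3 + 7*n*y^2 + 6*y^3)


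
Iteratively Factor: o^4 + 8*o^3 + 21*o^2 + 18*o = (o + 2)*(o^3 + 6*o^2 + 9*o) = (o + 2)*(o + 3)*(o^2 + 3*o) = o*(o + 2)*(o + 3)*(o + 3)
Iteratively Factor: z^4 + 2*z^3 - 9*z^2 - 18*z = (z + 3)*(z^3 - z^2 - 6*z) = z*(z + 3)*(z^2 - z - 6) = z*(z + 2)*(z + 3)*(z - 3)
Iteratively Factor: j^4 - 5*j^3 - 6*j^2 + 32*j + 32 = (j + 1)*(j^3 - 6*j^2 + 32) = (j - 4)*(j + 1)*(j^2 - 2*j - 8) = (j - 4)*(j + 1)*(j + 2)*(j - 4)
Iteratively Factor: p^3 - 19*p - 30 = (p + 2)*(p^2 - 2*p - 15) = (p + 2)*(p + 3)*(p - 5)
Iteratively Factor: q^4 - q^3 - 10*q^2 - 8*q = (q + 2)*(q^3 - 3*q^2 - 4*q) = (q - 4)*(q + 2)*(q^2 + q) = q*(q - 4)*(q + 2)*(q + 1)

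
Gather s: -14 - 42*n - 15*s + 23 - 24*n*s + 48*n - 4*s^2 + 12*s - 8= 6*n - 4*s^2 + s*(-24*n - 3) + 1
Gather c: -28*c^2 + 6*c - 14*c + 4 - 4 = -28*c^2 - 8*c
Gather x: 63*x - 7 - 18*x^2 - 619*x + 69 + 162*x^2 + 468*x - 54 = 144*x^2 - 88*x + 8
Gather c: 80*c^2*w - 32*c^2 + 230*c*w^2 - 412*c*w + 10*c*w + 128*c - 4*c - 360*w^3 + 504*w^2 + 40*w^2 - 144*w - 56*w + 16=c^2*(80*w - 32) + c*(230*w^2 - 402*w + 124) - 360*w^3 + 544*w^2 - 200*w + 16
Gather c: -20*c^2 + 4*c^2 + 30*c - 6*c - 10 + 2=-16*c^2 + 24*c - 8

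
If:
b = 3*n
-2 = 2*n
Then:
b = -3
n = -1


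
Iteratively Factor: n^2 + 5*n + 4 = (n + 1)*(n + 4)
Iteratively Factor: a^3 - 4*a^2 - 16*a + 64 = (a - 4)*(a^2 - 16) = (a - 4)^2*(a + 4)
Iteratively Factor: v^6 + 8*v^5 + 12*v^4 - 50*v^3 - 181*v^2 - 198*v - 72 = (v - 3)*(v^5 + 11*v^4 + 45*v^3 + 85*v^2 + 74*v + 24) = (v - 3)*(v + 1)*(v^4 + 10*v^3 + 35*v^2 + 50*v + 24) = (v - 3)*(v + 1)*(v + 2)*(v^3 + 8*v^2 + 19*v + 12) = (v - 3)*(v + 1)*(v + 2)*(v + 3)*(v^2 + 5*v + 4) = (v - 3)*(v + 1)*(v + 2)*(v + 3)*(v + 4)*(v + 1)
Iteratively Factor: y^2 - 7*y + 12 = (y - 4)*(y - 3)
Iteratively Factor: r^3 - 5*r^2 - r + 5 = (r - 1)*(r^2 - 4*r - 5) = (r - 5)*(r - 1)*(r + 1)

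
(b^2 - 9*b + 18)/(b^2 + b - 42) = (b - 3)/(b + 7)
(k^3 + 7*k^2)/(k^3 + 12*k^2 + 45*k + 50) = k^2*(k + 7)/(k^3 + 12*k^2 + 45*k + 50)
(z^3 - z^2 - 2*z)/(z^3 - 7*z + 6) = z*(z + 1)/(z^2 + 2*z - 3)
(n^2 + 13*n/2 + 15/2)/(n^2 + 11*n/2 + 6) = (n + 5)/(n + 4)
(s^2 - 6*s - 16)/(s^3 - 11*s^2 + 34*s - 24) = (s^2 - 6*s - 16)/(s^3 - 11*s^2 + 34*s - 24)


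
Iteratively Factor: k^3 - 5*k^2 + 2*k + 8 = (k - 4)*(k^2 - k - 2) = (k - 4)*(k - 2)*(k + 1)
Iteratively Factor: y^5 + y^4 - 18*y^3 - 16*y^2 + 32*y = (y)*(y^4 + y^3 - 18*y^2 - 16*y + 32) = y*(y + 2)*(y^3 - y^2 - 16*y + 16) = y*(y + 2)*(y + 4)*(y^2 - 5*y + 4) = y*(y - 4)*(y + 2)*(y + 4)*(y - 1)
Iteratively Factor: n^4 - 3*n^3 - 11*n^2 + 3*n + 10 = (n + 2)*(n^3 - 5*n^2 - n + 5) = (n - 1)*(n + 2)*(n^2 - 4*n - 5) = (n - 1)*(n + 1)*(n + 2)*(n - 5)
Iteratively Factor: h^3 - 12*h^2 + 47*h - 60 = (h - 3)*(h^2 - 9*h + 20) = (h - 4)*(h - 3)*(h - 5)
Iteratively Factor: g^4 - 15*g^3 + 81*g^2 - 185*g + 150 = (g - 5)*(g^3 - 10*g^2 + 31*g - 30) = (g - 5)^2*(g^2 - 5*g + 6) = (g - 5)^2*(g - 3)*(g - 2)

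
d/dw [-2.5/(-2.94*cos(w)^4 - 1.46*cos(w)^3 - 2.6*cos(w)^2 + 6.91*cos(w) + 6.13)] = (29.4*cos(w)^3 + 10.95*cos(w)^2 + 13.0*cos(w) - 17.275)*sin(w)/(2.94*cos(w)^4 + 1.46*cos(w)^3 + 2.6*cos(w)^2 - 6.91*cos(w) - 6.13)^2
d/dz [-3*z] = -3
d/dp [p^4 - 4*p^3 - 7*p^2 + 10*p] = 4*p^3 - 12*p^2 - 14*p + 10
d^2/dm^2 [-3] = 0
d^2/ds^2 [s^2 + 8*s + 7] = 2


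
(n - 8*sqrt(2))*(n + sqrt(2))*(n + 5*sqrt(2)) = n^3 - 2*sqrt(2)*n^2 - 86*n - 80*sqrt(2)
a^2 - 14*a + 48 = (a - 8)*(a - 6)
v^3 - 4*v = v*(v - 2)*(v + 2)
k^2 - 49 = (k - 7)*(k + 7)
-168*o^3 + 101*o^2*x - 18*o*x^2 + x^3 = (-8*o + x)*(-7*o + x)*(-3*o + x)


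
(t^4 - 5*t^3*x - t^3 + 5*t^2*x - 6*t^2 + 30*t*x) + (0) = t^4 - 5*t^3*x - t^3 + 5*t^2*x - 6*t^2 + 30*t*x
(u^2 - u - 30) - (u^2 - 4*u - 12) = 3*u - 18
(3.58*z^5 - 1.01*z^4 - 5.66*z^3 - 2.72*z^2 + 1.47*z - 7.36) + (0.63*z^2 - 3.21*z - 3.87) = 3.58*z^5 - 1.01*z^4 - 5.66*z^3 - 2.09*z^2 - 1.74*z - 11.23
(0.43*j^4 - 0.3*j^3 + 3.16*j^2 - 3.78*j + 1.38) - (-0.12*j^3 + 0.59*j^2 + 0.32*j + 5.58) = 0.43*j^4 - 0.18*j^3 + 2.57*j^2 - 4.1*j - 4.2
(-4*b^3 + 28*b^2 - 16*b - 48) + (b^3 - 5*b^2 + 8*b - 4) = -3*b^3 + 23*b^2 - 8*b - 52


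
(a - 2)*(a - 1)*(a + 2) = a^3 - a^2 - 4*a + 4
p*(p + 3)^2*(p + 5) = p^4 + 11*p^3 + 39*p^2 + 45*p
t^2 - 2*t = t*(t - 2)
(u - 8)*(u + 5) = u^2 - 3*u - 40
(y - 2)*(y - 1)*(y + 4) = y^3 + y^2 - 10*y + 8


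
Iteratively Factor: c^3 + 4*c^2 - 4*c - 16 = (c - 2)*(c^2 + 6*c + 8) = (c - 2)*(c + 4)*(c + 2)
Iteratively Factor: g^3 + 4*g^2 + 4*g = (g)*(g^2 + 4*g + 4) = g*(g + 2)*(g + 2)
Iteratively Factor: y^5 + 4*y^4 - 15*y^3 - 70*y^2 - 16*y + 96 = (y + 4)*(y^4 - 15*y^2 - 10*y + 24) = (y + 2)*(y + 4)*(y^3 - 2*y^2 - 11*y + 12) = (y - 1)*(y + 2)*(y + 4)*(y^2 - y - 12) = (y - 1)*(y + 2)*(y + 3)*(y + 4)*(y - 4)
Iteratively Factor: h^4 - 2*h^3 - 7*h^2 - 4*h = (h - 4)*(h^3 + 2*h^2 + h) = h*(h - 4)*(h^2 + 2*h + 1) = h*(h - 4)*(h + 1)*(h + 1)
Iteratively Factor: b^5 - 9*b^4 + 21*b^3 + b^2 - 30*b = (b)*(b^4 - 9*b^3 + 21*b^2 + b - 30) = b*(b + 1)*(b^3 - 10*b^2 + 31*b - 30) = b*(b - 3)*(b + 1)*(b^2 - 7*b + 10) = b*(b - 3)*(b - 2)*(b + 1)*(b - 5)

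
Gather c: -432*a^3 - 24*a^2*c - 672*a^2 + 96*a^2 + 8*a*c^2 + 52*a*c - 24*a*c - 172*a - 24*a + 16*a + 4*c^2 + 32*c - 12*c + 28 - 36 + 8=-432*a^3 - 576*a^2 - 180*a + c^2*(8*a + 4) + c*(-24*a^2 + 28*a + 20)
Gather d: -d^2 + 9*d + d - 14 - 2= -d^2 + 10*d - 16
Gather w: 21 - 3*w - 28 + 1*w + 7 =-2*w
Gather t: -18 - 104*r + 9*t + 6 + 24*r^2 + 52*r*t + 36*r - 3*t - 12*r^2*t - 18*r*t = 24*r^2 - 68*r + t*(-12*r^2 + 34*r + 6) - 12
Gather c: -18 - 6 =-24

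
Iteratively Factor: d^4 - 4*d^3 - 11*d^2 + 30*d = (d - 5)*(d^3 + d^2 - 6*d) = (d - 5)*(d + 3)*(d^2 - 2*d) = (d - 5)*(d - 2)*(d + 3)*(d)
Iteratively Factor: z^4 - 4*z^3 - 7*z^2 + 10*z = (z)*(z^3 - 4*z^2 - 7*z + 10) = z*(z + 2)*(z^2 - 6*z + 5) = z*(z - 5)*(z + 2)*(z - 1)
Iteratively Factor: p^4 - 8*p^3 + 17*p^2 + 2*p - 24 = (p - 3)*(p^3 - 5*p^2 + 2*p + 8) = (p - 3)*(p + 1)*(p^2 - 6*p + 8) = (p - 3)*(p - 2)*(p + 1)*(p - 4)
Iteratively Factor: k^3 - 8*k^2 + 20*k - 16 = (k - 2)*(k^2 - 6*k + 8) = (k - 2)^2*(k - 4)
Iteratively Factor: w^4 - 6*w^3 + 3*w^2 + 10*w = (w - 5)*(w^3 - w^2 - 2*w) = w*(w - 5)*(w^2 - w - 2) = w*(w - 5)*(w + 1)*(w - 2)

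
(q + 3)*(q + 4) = q^2 + 7*q + 12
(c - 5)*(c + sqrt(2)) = c^2 - 5*c + sqrt(2)*c - 5*sqrt(2)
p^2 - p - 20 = (p - 5)*(p + 4)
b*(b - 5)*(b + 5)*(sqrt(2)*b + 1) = sqrt(2)*b^4 + b^3 - 25*sqrt(2)*b^2 - 25*b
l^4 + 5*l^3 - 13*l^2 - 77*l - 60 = (l - 4)*(l + 1)*(l + 3)*(l + 5)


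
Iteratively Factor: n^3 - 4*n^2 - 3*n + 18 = (n + 2)*(n^2 - 6*n + 9) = (n - 3)*(n + 2)*(n - 3)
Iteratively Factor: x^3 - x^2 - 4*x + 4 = (x + 2)*(x^2 - 3*x + 2) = (x - 1)*(x + 2)*(x - 2)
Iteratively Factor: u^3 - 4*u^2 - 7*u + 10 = (u - 5)*(u^2 + u - 2) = (u - 5)*(u + 2)*(u - 1)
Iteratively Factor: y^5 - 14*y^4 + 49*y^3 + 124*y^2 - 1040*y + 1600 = (y - 4)*(y^4 - 10*y^3 + 9*y^2 + 160*y - 400) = (y - 5)*(y - 4)*(y^3 - 5*y^2 - 16*y + 80) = (y - 5)*(y - 4)*(y + 4)*(y^2 - 9*y + 20) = (y - 5)*(y - 4)^2*(y + 4)*(y - 5)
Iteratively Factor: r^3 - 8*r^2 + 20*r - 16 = (r - 2)*(r^2 - 6*r + 8) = (r - 4)*(r - 2)*(r - 2)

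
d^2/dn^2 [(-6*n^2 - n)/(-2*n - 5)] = 280/(8*n^3 + 60*n^2 + 150*n + 125)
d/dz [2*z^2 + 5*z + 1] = 4*z + 5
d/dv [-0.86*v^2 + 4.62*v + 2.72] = 4.62 - 1.72*v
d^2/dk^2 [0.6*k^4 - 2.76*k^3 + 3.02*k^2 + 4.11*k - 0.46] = 7.2*k^2 - 16.56*k + 6.04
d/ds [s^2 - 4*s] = 2*s - 4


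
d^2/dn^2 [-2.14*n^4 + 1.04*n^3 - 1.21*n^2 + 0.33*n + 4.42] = -25.68*n^2 + 6.24*n - 2.42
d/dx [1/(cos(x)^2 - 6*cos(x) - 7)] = 2*(cos(x) - 3)*sin(x)/(sin(x)^2 + 6*cos(x) + 6)^2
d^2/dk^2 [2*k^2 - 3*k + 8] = 4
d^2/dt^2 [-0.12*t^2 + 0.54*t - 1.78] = -0.240000000000000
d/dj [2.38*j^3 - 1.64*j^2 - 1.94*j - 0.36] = 7.14*j^2 - 3.28*j - 1.94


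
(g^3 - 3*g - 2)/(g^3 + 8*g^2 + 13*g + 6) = (g - 2)/(g + 6)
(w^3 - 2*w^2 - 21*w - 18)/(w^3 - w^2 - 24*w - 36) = (w + 1)/(w + 2)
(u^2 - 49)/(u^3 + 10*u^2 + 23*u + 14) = (u - 7)/(u^2 + 3*u + 2)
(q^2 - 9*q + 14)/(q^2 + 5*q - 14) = (q - 7)/(q + 7)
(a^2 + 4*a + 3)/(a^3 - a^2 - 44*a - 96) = (a + 1)/(a^2 - 4*a - 32)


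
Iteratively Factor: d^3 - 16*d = (d - 4)*(d^2 + 4*d) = (d - 4)*(d + 4)*(d)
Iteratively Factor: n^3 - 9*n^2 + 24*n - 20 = (n - 2)*(n^2 - 7*n + 10) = (n - 2)^2*(n - 5)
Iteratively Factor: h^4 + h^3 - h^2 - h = (h)*(h^3 + h^2 - h - 1) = h*(h - 1)*(h^2 + 2*h + 1) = h*(h - 1)*(h + 1)*(h + 1)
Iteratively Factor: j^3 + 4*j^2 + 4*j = (j + 2)*(j^2 + 2*j) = j*(j + 2)*(j + 2)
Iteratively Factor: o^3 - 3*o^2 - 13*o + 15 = (o - 5)*(o^2 + 2*o - 3) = (o - 5)*(o + 3)*(o - 1)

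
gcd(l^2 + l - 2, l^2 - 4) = l + 2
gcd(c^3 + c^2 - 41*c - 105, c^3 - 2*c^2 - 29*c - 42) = c^2 - 4*c - 21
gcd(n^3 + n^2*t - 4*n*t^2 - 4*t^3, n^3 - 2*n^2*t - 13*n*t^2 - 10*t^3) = n^2 + 3*n*t + 2*t^2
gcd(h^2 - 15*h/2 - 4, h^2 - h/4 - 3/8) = h + 1/2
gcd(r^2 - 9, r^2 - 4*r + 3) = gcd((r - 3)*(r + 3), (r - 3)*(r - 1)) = r - 3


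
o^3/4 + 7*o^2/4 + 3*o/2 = o*(o/4 + 1/4)*(o + 6)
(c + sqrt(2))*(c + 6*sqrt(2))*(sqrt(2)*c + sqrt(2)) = sqrt(2)*c^3 + sqrt(2)*c^2 + 14*c^2 + 14*c + 12*sqrt(2)*c + 12*sqrt(2)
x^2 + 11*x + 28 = (x + 4)*(x + 7)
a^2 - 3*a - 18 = (a - 6)*(a + 3)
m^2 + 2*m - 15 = (m - 3)*(m + 5)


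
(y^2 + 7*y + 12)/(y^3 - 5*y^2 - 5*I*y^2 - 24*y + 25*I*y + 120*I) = (y + 4)/(y^2 - y*(8 + 5*I) + 40*I)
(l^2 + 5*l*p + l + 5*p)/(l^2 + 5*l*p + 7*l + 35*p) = (l + 1)/(l + 7)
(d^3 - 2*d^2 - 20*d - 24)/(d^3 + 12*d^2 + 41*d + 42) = (d^2 - 4*d - 12)/(d^2 + 10*d + 21)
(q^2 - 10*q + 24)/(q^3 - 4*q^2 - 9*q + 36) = (q - 6)/(q^2 - 9)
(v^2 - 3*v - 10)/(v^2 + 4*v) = (v^2 - 3*v - 10)/(v*(v + 4))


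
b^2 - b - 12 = (b - 4)*(b + 3)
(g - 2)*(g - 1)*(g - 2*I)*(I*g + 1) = I*g^4 + 3*g^3 - 3*I*g^3 - 9*g^2 + 6*g + 6*I*g - 4*I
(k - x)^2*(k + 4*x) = k^3 + 2*k^2*x - 7*k*x^2 + 4*x^3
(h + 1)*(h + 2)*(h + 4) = h^3 + 7*h^2 + 14*h + 8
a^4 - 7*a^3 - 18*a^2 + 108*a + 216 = (a - 6)^2*(a + 2)*(a + 3)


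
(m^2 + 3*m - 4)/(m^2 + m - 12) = (m - 1)/(m - 3)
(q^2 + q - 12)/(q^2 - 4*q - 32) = (q - 3)/(q - 8)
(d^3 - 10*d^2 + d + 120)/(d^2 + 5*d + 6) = (d^2 - 13*d + 40)/(d + 2)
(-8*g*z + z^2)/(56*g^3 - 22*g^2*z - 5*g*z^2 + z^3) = z*(-8*g + z)/(56*g^3 - 22*g^2*z - 5*g*z^2 + z^3)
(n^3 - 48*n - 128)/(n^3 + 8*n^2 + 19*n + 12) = (n^2 - 4*n - 32)/(n^2 + 4*n + 3)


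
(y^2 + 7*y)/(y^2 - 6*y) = (y + 7)/(y - 6)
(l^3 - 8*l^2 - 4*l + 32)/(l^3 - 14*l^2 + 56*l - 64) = (l + 2)/(l - 4)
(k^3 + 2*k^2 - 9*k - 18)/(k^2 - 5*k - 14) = (k^2 - 9)/(k - 7)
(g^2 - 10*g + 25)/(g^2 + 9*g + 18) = (g^2 - 10*g + 25)/(g^2 + 9*g + 18)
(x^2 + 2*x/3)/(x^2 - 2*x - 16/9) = 3*x/(3*x - 8)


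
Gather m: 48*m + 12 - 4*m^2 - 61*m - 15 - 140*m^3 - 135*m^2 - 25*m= -140*m^3 - 139*m^2 - 38*m - 3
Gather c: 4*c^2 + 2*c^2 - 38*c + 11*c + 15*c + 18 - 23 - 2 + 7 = 6*c^2 - 12*c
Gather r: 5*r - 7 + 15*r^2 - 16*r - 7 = 15*r^2 - 11*r - 14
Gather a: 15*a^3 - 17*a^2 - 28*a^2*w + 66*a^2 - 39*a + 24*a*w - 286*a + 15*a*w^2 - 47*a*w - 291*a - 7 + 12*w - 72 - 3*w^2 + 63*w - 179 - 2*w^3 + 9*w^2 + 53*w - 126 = 15*a^3 + a^2*(49 - 28*w) + a*(15*w^2 - 23*w - 616) - 2*w^3 + 6*w^2 + 128*w - 384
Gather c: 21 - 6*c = 21 - 6*c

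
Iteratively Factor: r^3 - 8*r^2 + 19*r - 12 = (r - 4)*(r^2 - 4*r + 3) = (r - 4)*(r - 1)*(r - 3)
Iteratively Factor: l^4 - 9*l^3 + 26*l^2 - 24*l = (l - 4)*(l^3 - 5*l^2 + 6*l) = (l - 4)*(l - 3)*(l^2 - 2*l) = l*(l - 4)*(l - 3)*(l - 2)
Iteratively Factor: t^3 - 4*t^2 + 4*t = (t)*(t^2 - 4*t + 4) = t*(t - 2)*(t - 2)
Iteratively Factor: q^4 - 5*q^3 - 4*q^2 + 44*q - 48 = (q - 4)*(q^3 - q^2 - 8*q + 12) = (q - 4)*(q - 2)*(q^2 + q - 6) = (q - 4)*(q - 2)*(q + 3)*(q - 2)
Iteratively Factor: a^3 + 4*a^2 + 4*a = (a + 2)*(a^2 + 2*a) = (a + 2)^2*(a)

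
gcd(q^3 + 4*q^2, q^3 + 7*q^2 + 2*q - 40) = q + 4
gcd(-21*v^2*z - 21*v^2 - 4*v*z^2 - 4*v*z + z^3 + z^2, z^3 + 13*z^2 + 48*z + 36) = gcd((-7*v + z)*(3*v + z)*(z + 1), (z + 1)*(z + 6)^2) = z + 1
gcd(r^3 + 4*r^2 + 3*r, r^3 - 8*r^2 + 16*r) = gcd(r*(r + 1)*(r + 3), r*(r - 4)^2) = r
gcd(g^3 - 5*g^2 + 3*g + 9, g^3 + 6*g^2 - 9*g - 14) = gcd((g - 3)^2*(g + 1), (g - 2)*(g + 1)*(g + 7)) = g + 1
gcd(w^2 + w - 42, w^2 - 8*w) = 1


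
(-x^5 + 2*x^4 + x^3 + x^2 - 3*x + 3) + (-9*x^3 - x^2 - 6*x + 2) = -x^5 + 2*x^4 - 8*x^3 - 9*x + 5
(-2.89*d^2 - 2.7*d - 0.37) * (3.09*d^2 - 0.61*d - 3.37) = -8.9301*d^4 - 6.5801*d^3 + 10.243*d^2 + 9.3247*d + 1.2469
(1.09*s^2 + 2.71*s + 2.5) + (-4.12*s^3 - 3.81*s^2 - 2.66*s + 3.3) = -4.12*s^3 - 2.72*s^2 + 0.0499999999999998*s + 5.8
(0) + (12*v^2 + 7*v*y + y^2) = 12*v^2 + 7*v*y + y^2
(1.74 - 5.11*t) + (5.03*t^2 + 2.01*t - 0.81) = 5.03*t^2 - 3.1*t + 0.93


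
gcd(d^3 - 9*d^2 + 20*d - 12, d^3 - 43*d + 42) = d^2 - 7*d + 6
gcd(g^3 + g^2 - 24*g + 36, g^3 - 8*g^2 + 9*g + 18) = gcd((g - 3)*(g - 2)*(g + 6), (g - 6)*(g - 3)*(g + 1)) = g - 3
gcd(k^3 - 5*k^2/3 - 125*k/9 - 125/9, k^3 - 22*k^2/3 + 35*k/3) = k - 5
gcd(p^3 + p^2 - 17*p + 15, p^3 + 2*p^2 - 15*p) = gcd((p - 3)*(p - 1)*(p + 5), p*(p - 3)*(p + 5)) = p^2 + 2*p - 15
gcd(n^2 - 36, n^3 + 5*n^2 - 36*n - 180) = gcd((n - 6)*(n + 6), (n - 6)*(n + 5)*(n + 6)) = n^2 - 36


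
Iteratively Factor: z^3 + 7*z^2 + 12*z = (z)*(z^2 + 7*z + 12) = z*(z + 4)*(z + 3)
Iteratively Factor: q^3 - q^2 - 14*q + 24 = (q + 4)*(q^2 - 5*q + 6) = (q - 2)*(q + 4)*(q - 3)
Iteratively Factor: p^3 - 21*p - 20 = (p + 1)*(p^2 - p - 20) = (p + 1)*(p + 4)*(p - 5)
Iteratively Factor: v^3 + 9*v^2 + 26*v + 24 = (v + 3)*(v^2 + 6*v + 8) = (v + 3)*(v + 4)*(v + 2)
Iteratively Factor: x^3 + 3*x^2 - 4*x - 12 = (x - 2)*(x^2 + 5*x + 6) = (x - 2)*(x + 2)*(x + 3)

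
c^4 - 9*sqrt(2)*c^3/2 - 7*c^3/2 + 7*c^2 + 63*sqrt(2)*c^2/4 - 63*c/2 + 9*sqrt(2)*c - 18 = (c - 4)*(c + 1/2)*(c - 3*sqrt(2))*(c - 3*sqrt(2)/2)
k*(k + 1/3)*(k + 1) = k^3 + 4*k^2/3 + k/3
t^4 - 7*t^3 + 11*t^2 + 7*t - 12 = (t - 4)*(t - 3)*(t - 1)*(t + 1)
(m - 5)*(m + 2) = m^2 - 3*m - 10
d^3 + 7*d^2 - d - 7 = (d - 1)*(d + 1)*(d + 7)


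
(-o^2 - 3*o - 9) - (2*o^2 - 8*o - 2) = -3*o^2 + 5*o - 7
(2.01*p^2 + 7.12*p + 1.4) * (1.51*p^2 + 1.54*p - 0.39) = 3.0351*p^4 + 13.8466*p^3 + 12.2949*p^2 - 0.6208*p - 0.546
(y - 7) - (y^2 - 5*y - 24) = -y^2 + 6*y + 17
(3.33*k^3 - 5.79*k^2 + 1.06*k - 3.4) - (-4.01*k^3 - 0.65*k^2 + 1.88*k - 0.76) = 7.34*k^3 - 5.14*k^2 - 0.82*k - 2.64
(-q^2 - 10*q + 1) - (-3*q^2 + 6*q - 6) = 2*q^2 - 16*q + 7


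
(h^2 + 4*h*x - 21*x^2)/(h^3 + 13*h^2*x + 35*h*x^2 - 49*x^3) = (-h + 3*x)/(-h^2 - 6*h*x + 7*x^2)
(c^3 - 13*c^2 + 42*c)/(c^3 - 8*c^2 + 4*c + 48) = c*(c - 7)/(c^2 - 2*c - 8)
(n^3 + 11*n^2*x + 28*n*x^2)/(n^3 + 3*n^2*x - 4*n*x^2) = (-n - 7*x)/(-n + x)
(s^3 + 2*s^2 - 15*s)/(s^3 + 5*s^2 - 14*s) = (s^2 + 2*s - 15)/(s^2 + 5*s - 14)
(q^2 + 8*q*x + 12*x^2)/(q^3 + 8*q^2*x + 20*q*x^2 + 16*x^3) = (q + 6*x)/(q^2 + 6*q*x + 8*x^2)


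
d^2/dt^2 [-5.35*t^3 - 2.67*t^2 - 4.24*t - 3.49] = -32.1*t - 5.34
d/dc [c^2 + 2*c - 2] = 2*c + 2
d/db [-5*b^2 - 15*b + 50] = -10*b - 15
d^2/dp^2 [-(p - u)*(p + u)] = -2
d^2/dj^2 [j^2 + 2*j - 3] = 2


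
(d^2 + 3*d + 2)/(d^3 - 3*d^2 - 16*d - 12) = 1/(d - 6)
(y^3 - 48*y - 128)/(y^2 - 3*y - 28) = (y^2 - 4*y - 32)/(y - 7)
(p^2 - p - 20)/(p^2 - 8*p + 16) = (p^2 - p - 20)/(p^2 - 8*p + 16)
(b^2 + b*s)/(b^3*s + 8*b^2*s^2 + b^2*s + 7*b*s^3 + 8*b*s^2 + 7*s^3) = b/(s*(b^2 + 7*b*s + b + 7*s))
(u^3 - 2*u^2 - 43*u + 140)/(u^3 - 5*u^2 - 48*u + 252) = (u^2 - 9*u + 20)/(u^2 - 12*u + 36)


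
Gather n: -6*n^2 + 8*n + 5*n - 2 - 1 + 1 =-6*n^2 + 13*n - 2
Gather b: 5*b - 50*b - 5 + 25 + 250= 270 - 45*b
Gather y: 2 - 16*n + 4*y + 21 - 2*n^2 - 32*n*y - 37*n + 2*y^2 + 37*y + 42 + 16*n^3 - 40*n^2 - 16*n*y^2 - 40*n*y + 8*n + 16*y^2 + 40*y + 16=16*n^3 - 42*n^2 - 45*n + y^2*(18 - 16*n) + y*(81 - 72*n) + 81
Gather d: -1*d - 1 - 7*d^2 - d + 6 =-7*d^2 - 2*d + 5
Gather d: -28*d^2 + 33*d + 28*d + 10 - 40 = -28*d^2 + 61*d - 30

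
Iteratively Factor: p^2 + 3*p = (p + 3)*(p)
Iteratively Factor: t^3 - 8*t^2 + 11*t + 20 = (t - 5)*(t^2 - 3*t - 4) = (t - 5)*(t - 4)*(t + 1)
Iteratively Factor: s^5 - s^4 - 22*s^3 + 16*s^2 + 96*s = (s + 4)*(s^4 - 5*s^3 - 2*s^2 + 24*s) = (s - 3)*(s + 4)*(s^3 - 2*s^2 - 8*s) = s*(s - 3)*(s + 4)*(s^2 - 2*s - 8) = s*(s - 4)*(s - 3)*(s + 4)*(s + 2)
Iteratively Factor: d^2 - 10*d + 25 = (d - 5)*(d - 5)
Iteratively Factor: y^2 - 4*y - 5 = (y + 1)*(y - 5)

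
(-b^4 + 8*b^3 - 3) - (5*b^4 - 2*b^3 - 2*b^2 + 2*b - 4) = -6*b^4 + 10*b^3 + 2*b^2 - 2*b + 1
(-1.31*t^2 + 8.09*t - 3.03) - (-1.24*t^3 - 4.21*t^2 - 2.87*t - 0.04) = 1.24*t^3 + 2.9*t^2 + 10.96*t - 2.99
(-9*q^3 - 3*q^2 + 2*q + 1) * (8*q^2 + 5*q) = -72*q^5 - 69*q^4 + q^3 + 18*q^2 + 5*q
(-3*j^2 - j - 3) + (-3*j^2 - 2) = -6*j^2 - j - 5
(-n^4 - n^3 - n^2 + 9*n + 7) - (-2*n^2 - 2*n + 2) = -n^4 - n^3 + n^2 + 11*n + 5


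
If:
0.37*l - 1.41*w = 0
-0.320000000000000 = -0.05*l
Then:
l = 6.40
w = 1.68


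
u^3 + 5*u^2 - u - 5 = (u - 1)*(u + 1)*(u + 5)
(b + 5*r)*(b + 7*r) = b^2 + 12*b*r + 35*r^2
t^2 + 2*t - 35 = (t - 5)*(t + 7)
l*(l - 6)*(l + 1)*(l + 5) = l^4 - 31*l^2 - 30*l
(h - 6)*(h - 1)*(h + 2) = h^3 - 5*h^2 - 8*h + 12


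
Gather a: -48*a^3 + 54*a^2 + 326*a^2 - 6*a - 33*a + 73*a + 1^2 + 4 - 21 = -48*a^3 + 380*a^2 + 34*a - 16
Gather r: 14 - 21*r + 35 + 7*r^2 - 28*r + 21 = 7*r^2 - 49*r + 70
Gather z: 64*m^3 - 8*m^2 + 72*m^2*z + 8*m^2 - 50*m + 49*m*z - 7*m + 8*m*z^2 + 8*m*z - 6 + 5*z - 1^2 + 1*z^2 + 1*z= 64*m^3 - 57*m + z^2*(8*m + 1) + z*(72*m^2 + 57*m + 6) - 7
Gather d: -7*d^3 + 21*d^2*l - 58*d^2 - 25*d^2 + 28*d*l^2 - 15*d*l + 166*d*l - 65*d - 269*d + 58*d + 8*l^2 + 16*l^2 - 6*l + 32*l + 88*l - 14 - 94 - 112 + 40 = -7*d^3 + d^2*(21*l - 83) + d*(28*l^2 + 151*l - 276) + 24*l^2 + 114*l - 180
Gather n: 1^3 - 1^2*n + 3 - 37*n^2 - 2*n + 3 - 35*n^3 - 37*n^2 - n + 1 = -35*n^3 - 74*n^2 - 4*n + 8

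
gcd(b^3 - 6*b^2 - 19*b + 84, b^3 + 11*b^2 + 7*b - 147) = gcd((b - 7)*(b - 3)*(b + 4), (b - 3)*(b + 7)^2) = b - 3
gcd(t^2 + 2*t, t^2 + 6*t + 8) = t + 2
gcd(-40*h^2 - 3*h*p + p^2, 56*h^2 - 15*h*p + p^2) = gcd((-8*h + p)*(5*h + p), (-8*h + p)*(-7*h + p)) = -8*h + p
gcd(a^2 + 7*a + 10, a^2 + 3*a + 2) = a + 2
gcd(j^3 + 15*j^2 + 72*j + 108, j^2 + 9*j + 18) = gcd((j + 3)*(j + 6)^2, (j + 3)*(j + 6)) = j^2 + 9*j + 18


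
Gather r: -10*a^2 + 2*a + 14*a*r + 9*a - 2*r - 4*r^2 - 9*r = -10*a^2 + 11*a - 4*r^2 + r*(14*a - 11)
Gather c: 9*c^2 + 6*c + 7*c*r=9*c^2 + c*(7*r + 6)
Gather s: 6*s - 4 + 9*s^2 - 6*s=9*s^2 - 4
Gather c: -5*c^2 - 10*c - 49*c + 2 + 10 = -5*c^2 - 59*c + 12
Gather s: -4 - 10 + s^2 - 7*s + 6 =s^2 - 7*s - 8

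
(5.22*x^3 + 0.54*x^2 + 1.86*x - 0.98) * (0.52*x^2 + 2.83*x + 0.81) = 2.7144*x^5 + 15.0534*x^4 + 6.7236*x^3 + 5.1916*x^2 - 1.2668*x - 0.7938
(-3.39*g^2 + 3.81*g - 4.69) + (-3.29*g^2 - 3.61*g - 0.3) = -6.68*g^2 + 0.2*g - 4.99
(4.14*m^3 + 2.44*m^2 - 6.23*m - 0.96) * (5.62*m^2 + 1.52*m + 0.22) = 23.2668*m^5 + 20.0056*m^4 - 30.393*m^3 - 14.328*m^2 - 2.8298*m - 0.2112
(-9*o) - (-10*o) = o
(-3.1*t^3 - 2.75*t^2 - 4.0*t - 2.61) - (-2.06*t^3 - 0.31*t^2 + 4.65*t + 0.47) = -1.04*t^3 - 2.44*t^2 - 8.65*t - 3.08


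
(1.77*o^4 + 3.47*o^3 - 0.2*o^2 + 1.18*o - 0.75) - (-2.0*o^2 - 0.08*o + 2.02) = 1.77*o^4 + 3.47*o^3 + 1.8*o^2 + 1.26*o - 2.77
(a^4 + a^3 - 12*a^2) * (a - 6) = a^5 - 5*a^4 - 18*a^3 + 72*a^2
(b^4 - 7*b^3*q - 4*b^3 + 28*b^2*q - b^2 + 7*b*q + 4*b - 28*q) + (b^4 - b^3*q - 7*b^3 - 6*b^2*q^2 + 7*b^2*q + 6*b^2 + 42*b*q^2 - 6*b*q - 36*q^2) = 2*b^4 - 8*b^3*q - 11*b^3 - 6*b^2*q^2 + 35*b^2*q + 5*b^2 + 42*b*q^2 + b*q + 4*b - 36*q^2 - 28*q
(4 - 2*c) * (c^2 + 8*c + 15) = -2*c^3 - 12*c^2 + 2*c + 60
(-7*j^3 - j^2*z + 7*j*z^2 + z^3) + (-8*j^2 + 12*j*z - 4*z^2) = -7*j^3 - j^2*z - 8*j^2 + 7*j*z^2 + 12*j*z + z^3 - 4*z^2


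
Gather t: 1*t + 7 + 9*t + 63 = 10*t + 70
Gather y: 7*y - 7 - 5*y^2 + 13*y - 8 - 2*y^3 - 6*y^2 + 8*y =-2*y^3 - 11*y^2 + 28*y - 15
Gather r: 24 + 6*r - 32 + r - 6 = 7*r - 14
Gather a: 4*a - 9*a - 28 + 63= 35 - 5*a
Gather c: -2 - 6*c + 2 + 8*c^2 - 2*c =8*c^2 - 8*c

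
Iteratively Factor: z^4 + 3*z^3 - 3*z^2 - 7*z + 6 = (z + 3)*(z^3 - 3*z + 2) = (z + 2)*(z + 3)*(z^2 - 2*z + 1) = (z - 1)*(z + 2)*(z + 3)*(z - 1)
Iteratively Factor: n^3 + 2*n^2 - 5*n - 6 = (n - 2)*(n^2 + 4*n + 3) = (n - 2)*(n + 3)*(n + 1)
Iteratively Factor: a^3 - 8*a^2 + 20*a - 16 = (a - 2)*(a^2 - 6*a + 8) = (a - 4)*(a - 2)*(a - 2)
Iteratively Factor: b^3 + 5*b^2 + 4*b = (b + 1)*(b^2 + 4*b) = (b + 1)*(b + 4)*(b)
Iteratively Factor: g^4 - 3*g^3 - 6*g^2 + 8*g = (g - 1)*(g^3 - 2*g^2 - 8*g) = (g - 4)*(g - 1)*(g^2 + 2*g) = g*(g - 4)*(g - 1)*(g + 2)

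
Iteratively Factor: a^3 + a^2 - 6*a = (a - 2)*(a^2 + 3*a) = (a - 2)*(a + 3)*(a)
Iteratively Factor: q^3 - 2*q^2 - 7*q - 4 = (q + 1)*(q^2 - 3*q - 4) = (q + 1)^2*(q - 4)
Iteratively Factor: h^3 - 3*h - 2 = (h + 1)*(h^2 - h - 2) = (h - 2)*(h + 1)*(h + 1)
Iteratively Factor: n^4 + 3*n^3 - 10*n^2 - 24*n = (n + 2)*(n^3 + n^2 - 12*n) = (n - 3)*(n + 2)*(n^2 + 4*n) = n*(n - 3)*(n + 2)*(n + 4)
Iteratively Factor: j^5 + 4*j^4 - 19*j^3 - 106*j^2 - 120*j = (j + 2)*(j^4 + 2*j^3 - 23*j^2 - 60*j) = j*(j + 2)*(j^3 + 2*j^2 - 23*j - 60) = j*(j + 2)*(j + 4)*(j^2 - 2*j - 15) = j*(j + 2)*(j + 3)*(j + 4)*(j - 5)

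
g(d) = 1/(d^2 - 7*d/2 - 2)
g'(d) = (7/2 - 2*d)/(d^2 - 7*d/2 - 2)^2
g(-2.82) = 0.06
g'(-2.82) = 0.04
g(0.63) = -0.26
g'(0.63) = 0.15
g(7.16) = 0.04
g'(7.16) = -0.02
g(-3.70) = 0.04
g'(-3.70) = 0.02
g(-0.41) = -2.52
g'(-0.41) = 27.42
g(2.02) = -0.20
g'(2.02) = -0.02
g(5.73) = 0.09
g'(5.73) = -0.07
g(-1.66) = 0.15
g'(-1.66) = 0.16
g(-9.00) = 0.01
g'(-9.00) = 0.00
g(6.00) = 0.08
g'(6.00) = -0.05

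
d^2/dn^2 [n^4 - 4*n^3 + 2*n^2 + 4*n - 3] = 12*n^2 - 24*n + 4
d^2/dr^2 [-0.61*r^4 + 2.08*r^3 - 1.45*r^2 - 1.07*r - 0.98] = -7.32*r^2 + 12.48*r - 2.9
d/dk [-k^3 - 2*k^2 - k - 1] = -3*k^2 - 4*k - 1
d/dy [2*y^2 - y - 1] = 4*y - 1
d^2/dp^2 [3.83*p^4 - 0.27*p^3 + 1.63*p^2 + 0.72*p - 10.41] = 45.96*p^2 - 1.62*p + 3.26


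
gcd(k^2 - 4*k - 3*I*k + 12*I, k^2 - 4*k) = k - 4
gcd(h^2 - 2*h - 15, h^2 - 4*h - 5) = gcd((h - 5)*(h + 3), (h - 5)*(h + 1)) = h - 5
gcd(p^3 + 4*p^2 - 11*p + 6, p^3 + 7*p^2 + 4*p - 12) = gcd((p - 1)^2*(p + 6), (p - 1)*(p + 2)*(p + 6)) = p^2 + 5*p - 6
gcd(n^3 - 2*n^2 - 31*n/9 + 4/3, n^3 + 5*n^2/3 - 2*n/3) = n - 1/3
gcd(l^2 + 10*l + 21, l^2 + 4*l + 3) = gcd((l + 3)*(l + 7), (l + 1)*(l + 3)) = l + 3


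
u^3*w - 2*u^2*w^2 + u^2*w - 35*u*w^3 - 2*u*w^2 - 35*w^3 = (u - 7*w)*(u + 5*w)*(u*w + w)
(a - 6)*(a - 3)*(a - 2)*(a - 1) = a^4 - 12*a^3 + 47*a^2 - 72*a + 36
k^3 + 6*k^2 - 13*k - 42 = (k - 3)*(k + 2)*(k + 7)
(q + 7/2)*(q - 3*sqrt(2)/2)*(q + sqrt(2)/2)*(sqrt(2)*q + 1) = sqrt(2)*q^4 - q^3 + 7*sqrt(2)*q^3/2 - 5*sqrt(2)*q^2/2 - 7*q^2/2 - 35*sqrt(2)*q/4 - 3*q/2 - 21/4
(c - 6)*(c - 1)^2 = c^3 - 8*c^2 + 13*c - 6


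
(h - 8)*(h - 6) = h^2 - 14*h + 48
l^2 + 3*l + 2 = (l + 1)*(l + 2)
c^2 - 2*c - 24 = (c - 6)*(c + 4)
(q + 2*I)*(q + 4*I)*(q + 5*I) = q^3 + 11*I*q^2 - 38*q - 40*I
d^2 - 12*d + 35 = (d - 7)*(d - 5)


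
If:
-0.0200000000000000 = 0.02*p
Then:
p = -1.00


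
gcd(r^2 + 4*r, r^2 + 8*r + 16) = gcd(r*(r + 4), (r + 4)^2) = r + 4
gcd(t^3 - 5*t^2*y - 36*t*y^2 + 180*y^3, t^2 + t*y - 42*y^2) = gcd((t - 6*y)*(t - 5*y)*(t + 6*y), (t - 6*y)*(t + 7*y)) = -t + 6*y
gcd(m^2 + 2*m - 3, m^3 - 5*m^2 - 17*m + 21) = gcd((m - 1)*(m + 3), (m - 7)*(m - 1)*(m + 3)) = m^2 + 2*m - 3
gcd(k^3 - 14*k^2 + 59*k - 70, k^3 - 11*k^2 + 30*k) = k - 5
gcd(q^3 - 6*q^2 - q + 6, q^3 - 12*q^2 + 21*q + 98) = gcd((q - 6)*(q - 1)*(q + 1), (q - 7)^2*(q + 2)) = 1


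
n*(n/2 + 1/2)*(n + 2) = n^3/2 + 3*n^2/2 + n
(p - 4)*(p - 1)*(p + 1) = p^3 - 4*p^2 - p + 4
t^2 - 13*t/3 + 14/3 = (t - 7/3)*(t - 2)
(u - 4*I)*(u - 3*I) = u^2 - 7*I*u - 12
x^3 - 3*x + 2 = (x - 1)^2*(x + 2)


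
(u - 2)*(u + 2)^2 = u^3 + 2*u^2 - 4*u - 8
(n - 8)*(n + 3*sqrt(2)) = n^2 - 8*n + 3*sqrt(2)*n - 24*sqrt(2)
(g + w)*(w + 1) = g*w + g + w^2 + w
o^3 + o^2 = o^2*(o + 1)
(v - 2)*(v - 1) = v^2 - 3*v + 2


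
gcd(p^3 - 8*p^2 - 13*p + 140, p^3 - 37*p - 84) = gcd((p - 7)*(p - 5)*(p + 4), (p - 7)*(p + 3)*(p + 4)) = p^2 - 3*p - 28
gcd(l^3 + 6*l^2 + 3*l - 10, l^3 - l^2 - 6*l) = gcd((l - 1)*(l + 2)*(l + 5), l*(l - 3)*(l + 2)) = l + 2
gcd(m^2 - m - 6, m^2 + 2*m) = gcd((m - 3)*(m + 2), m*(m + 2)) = m + 2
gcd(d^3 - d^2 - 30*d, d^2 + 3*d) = d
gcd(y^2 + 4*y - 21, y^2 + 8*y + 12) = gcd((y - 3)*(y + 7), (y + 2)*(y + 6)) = 1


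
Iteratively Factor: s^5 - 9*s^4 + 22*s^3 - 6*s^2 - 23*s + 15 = (s - 3)*(s^4 - 6*s^3 + 4*s^2 + 6*s - 5) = (s - 3)*(s + 1)*(s^3 - 7*s^2 + 11*s - 5) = (s - 3)*(s - 1)*(s + 1)*(s^2 - 6*s + 5) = (s - 3)*(s - 1)^2*(s + 1)*(s - 5)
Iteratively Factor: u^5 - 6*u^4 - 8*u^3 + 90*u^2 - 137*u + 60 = (u - 1)*(u^4 - 5*u^3 - 13*u^2 + 77*u - 60) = (u - 1)^2*(u^3 - 4*u^2 - 17*u + 60) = (u - 3)*(u - 1)^2*(u^2 - u - 20) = (u - 5)*(u - 3)*(u - 1)^2*(u + 4)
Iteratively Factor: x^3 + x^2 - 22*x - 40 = (x + 4)*(x^2 - 3*x - 10) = (x - 5)*(x + 4)*(x + 2)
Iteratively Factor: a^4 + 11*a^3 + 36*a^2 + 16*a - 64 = (a + 4)*(a^3 + 7*a^2 + 8*a - 16) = (a + 4)^2*(a^2 + 3*a - 4) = (a - 1)*(a + 4)^2*(a + 4)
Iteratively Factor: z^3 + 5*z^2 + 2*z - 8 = (z + 2)*(z^2 + 3*z - 4) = (z + 2)*(z + 4)*(z - 1)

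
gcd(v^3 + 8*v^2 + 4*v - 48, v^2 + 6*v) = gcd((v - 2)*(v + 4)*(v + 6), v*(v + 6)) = v + 6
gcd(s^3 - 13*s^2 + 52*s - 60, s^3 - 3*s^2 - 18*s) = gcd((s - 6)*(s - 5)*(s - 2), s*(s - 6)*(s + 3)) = s - 6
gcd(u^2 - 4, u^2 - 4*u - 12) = u + 2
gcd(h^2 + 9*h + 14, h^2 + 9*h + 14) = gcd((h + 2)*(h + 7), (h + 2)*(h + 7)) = h^2 + 9*h + 14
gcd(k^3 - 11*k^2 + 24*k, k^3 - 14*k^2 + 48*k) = k^2 - 8*k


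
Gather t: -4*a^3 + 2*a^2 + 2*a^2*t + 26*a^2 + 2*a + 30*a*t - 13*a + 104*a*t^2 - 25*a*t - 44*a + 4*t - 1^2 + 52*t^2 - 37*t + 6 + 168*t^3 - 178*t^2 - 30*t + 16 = -4*a^3 + 28*a^2 - 55*a + 168*t^3 + t^2*(104*a - 126) + t*(2*a^2 + 5*a - 63) + 21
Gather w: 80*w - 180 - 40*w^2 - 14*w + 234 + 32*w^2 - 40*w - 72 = -8*w^2 + 26*w - 18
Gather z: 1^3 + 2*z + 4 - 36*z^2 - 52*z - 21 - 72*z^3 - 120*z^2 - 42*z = -72*z^3 - 156*z^2 - 92*z - 16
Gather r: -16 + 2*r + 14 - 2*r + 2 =0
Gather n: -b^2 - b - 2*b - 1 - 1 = -b^2 - 3*b - 2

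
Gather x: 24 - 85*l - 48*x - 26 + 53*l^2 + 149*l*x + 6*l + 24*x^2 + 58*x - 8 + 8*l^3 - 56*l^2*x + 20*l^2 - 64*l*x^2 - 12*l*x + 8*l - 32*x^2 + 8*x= 8*l^3 + 73*l^2 - 71*l + x^2*(-64*l - 8) + x*(-56*l^2 + 137*l + 18) - 10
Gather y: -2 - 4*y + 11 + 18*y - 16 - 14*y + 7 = 0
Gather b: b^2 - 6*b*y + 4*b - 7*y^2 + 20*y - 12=b^2 + b*(4 - 6*y) - 7*y^2 + 20*y - 12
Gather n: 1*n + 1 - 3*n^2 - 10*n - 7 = -3*n^2 - 9*n - 6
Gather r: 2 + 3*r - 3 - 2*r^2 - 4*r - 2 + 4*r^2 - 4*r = 2*r^2 - 5*r - 3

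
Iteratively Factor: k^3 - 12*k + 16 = (k - 2)*(k^2 + 2*k - 8) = (k - 2)*(k + 4)*(k - 2)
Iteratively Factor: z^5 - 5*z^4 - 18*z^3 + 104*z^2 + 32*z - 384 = (z - 3)*(z^4 - 2*z^3 - 24*z^2 + 32*z + 128) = (z - 3)*(z + 4)*(z^3 - 6*z^2 + 32) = (z - 4)*(z - 3)*(z + 4)*(z^2 - 2*z - 8) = (z - 4)^2*(z - 3)*(z + 4)*(z + 2)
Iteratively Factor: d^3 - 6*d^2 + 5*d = (d - 1)*(d^2 - 5*d) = (d - 5)*(d - 1)*(d)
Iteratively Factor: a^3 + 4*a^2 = (a + 4)*(a^2) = a*(a + 4)*(a)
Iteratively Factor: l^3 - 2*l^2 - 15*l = (l)*(l^2 - 2*l - 15) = l*(l - 5)*(l + 3)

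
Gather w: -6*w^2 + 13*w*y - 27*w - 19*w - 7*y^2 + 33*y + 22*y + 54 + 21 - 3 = -6*w^2 + w*(13*y - 46) - 7*y^2 + 55*y + 72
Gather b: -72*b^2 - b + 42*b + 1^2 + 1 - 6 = -72*b^2 + 41*b - 4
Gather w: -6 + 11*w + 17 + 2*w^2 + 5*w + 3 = 2*w^2 + 16*w + 14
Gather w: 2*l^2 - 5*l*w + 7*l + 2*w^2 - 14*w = 2*l^2 + 7*l + 2*w^2 + w*(-5*l - 14)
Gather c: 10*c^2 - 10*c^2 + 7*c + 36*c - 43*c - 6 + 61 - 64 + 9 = 0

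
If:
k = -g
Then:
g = -k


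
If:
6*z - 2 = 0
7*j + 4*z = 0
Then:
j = -4/21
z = 1/3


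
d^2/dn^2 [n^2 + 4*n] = 2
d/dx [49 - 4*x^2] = -8*x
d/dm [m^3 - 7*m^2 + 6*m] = 3*m^2 - 14*m + 6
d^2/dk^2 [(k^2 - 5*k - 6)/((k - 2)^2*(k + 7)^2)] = 6*(k^4 - 10*k^3 - 16*k^2 - 235*k - 374)/(k^8 + 20*k^7 + 94*k^6 - 340*k^5 - 2399*k^4 + 4760*k^3 + 18424*k^2 - 54880*k + 38416)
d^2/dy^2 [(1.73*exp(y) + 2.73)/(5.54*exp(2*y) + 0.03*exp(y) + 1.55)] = (53.096468*exp(4*y) + 334.864746*exp(3*y) - 87.771882*exp(2*y) - 93.848028*exp(y) + 4.02938)*exp(y)/(170.031464*exp(6*y) + 2.762244*exp(5*y) + 142.730898*exp(4*y) + 1.545687*exp(3*y) + 39.933735*exp(2*y) + 0.216225*exp(y) + 3.723875)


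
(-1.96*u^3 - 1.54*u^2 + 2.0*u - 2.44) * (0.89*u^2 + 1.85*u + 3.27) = -1.7444*u^5 - 4.9966*u^4 - 7.4782*u^3 - 3.5074*u^2 + 2.026*u - 7.9788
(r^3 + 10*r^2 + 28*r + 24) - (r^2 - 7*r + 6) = r^3 + 9*r^2 + 35*r + 18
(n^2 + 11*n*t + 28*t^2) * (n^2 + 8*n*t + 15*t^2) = n^4 + 19*n^3*t + 131*n^2*t^2 + 389*n*t^3 + 420*t^4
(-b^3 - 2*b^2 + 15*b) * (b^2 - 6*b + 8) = -b^5 + 4*b^4 + 19*b^3 - 106*b^2 + 120*b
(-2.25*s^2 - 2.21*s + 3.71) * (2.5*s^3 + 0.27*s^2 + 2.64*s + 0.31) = -5.625*s^5 - 6.1325*s^4 + 2.7383*s^3 - 5.5302*s^2 + 9.1093*s + 1.1501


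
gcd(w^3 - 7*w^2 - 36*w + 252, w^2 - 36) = w^2 - 36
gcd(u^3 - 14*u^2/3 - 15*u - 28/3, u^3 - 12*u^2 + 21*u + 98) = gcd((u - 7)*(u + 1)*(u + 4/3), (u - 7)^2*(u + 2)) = u - 7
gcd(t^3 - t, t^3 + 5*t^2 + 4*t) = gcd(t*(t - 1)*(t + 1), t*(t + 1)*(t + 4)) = t^2 + t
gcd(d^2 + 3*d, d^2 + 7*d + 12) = d + 3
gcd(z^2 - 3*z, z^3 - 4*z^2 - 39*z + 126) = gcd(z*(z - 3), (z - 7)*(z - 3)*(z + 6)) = z - 3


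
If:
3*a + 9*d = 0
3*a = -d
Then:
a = 0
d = 0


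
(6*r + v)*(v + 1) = 6*r*v + 6*r + v^2 + v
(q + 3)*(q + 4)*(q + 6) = q^3 + 13*q^2 + 54*q + 72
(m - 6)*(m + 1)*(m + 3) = m^3 - 2*m^2 - 21*m - 18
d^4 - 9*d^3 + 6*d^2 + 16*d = d*(d - 8)*(d - 2)*(d + 1)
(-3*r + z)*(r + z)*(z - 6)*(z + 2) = -3*r^2*z^2 + 12*r^2*z + 36*r^2 - 2*r*z^3 + 8*r*z^2 + 24*r*z + z^4 - 4*z^3 - 12*z^2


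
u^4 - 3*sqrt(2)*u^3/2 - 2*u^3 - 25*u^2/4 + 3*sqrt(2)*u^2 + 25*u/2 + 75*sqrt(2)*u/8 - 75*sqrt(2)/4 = (u - 5/2)*(u - 2)*(u + 5/2)*(u - 3*sqrt(2)/2)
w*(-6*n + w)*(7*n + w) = -42*n^2*w + n*w^2 + w^3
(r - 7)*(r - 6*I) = r^2 - 7*r - 6*I*r + 42*I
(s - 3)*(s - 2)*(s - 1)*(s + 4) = s^4 - 2*s^3 - 13*s^2 + 38*s - 24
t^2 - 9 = (t - 3)*(t + 3)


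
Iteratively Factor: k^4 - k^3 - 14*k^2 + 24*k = (k - 2)*(k^3 + k^2 - 12*k) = (k - 3)*(k - 2)*(k^2 + 4*k) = (k - 3)*(k - 2)*(k + 4)*(k)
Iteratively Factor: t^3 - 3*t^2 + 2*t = (t - 2)*(t^2 - t) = (t - 2)*(t - 1)*(t)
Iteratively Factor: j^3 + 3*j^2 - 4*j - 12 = (j + 2)*(j^2 + j - 6) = (j + 2)*(j + 3)*(j - 2)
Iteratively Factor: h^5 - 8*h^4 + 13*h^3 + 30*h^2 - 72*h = (h + 2)*(h^4 - 10*h^3 + 33*h^2 - 36*h) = h*(h + 2)*(h^3 - 10*h^2 + 33*h - 36) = h*(h - 3)*(h + 2)*(h^2 - 7*h + 12) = h*(h - 3)^2*(h + 2)*(h - 4)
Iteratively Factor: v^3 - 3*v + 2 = (v + 2)*(v^2 - 2*v + 1) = (v - 1)*(v + 2)*(v - 1)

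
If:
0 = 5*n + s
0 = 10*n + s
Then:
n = 0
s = 0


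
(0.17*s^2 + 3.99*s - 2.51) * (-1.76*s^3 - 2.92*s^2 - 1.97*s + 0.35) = -0.2992*s^5 - 7.5188*s^4 - 7.5681*s^3 - 0.471600000000001*s^2 + 6.3412*s - 0.8785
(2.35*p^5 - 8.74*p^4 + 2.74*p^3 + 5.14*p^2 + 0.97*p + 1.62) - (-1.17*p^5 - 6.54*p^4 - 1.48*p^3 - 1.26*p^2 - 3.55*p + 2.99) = 3.52*p^5 - 2.2*p^4 + 4.22*p^3 + 6.4*p^2 + 4.52*p - 1.37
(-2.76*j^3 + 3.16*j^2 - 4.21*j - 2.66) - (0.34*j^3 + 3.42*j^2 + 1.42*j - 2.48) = -3.1*j^3 - 0.26*j^2 - 5.63*j - 0.18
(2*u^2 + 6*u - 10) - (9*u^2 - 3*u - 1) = -7*u^2 + 9*u - 9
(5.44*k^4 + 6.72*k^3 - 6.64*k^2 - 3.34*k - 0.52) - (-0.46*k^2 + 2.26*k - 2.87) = 5.44*k^4 + 6.72*k^3 - 6.18*k^2 - 5.6*k + 2.35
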